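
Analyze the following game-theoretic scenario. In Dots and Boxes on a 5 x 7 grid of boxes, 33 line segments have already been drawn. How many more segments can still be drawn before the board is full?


Grid: 5 x 7 boxes, i.e. 6 rows and 8 columns of dots.
Horizontal edges: (rows + 1) * cols = 6 * 7 = 42
Vertical edges: rows * (cols + 1) = 5 * 8 = 40
Total edges: 42 + 40 = 82
Edges drawn: 33
Remaining: 82 - 33 = 49

49


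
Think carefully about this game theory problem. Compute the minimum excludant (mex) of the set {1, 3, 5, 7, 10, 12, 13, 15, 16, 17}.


Set = {1, 3, 5, 7, 10, 12, 13, 15, 16, 17}
0 is NOT in the set. This is the mex.
mex = 0

0


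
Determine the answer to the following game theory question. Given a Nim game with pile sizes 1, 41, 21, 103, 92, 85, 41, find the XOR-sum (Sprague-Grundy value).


We need the XOR (exclusive or) of all pile sizes.
After XOR-ing pile 1 (size 1): 0 XOR 1 = 1
After XOR-ing pile 2 (size 41): 1 XOR 41 = 40
After XOR-ing pile 3 (size 21): 40 XOR 21 = 61
After XOR-ing pile 4 (size 103): 61 XOR 103 = 90
After XOR-ing pile 5 (size 92): 90 XOR 92 = 6
After XOR-ing pile 6 (size 85): 6 XOR 85 = 83
After XOR-ing pile 7 (size 41): 83 XOR 41 = 122
The Nim-value of this position is 122.

122


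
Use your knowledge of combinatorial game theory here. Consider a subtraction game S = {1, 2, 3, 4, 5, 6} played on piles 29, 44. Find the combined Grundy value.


Subtraction set: {1, 2, 3, 4, 5, 6}
For this subtraction set, G(n) = n mod 7 (period = max + 1 = 7).
Pile 1 (size 29): G(29) = 29 mod 7 = 1
Pile 2 (size 44): G(44) = 44 mod 7 = 2
Total Grundy value = XOR of all: 1 XOR 2 = 3

3


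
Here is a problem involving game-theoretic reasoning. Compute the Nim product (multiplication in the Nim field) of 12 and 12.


Nim multiplication is bilinear over XOR: (u XOR v) * w = (u*w) XOR (v*w).
So we split each operand into its bit components and XOR the pairwise Nim products.
12 = 4 + 8 (as XOR of powers of 2).
12 = 4 + 8 (as XOR of powers of 2).
Using the standard Nim-product table on single bits:
  2*2 = 3,   2*4 = 8,   2*8 = 12,
  4*4 = 6,   4*8 = 11,  8*8 = 13,
and  1*x = x (identity), k*l = l*k (commutative).
Pairwise Nim products:
  4 * 4 = 6
  4 * 8 = 11
  8 * 4 = 11
  8 * 8 = 13
XOR them: 6 XOR 11 XOR 11 XOR 13 = 11.
Result: 12 * 12 = 11 (in Nim).

11


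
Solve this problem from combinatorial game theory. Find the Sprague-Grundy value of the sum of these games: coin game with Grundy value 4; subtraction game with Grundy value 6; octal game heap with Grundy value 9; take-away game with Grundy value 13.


By the Sprague-Grundy theorem, the Grundy value of a sum of games is the XOR of individual Grundy values.
coin game: Grundy value = 4. Running XOR: 0 XOR 4 = 4
subtraction game: Grundy value = 6. Running XOR: 4 XOR 6 = 2
octal game heap: Grundy value = 9. Running XOR: 2 XOR 9 = 11
take-away game: Grundy value = 13. Running XOR: 11 XOR 13 = 6
The combined Grundy value is 6.

6


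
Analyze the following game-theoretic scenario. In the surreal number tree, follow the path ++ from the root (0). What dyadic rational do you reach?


Sign expansion: ++
Rule: track bounds (lo, hi), initially (-inf, +inf). On '+', the current value becomes lo and we move to the simplest number in (value, hi): value + 1 if hi = +inf, otherwise the midpoint (value + hi)/2. On '-', the current value becomes hi and we move to value - 1 if lo = -inf, otherwise the midpoint (lo + value)/2.
Start at 0.
Step 1: sign = +, move right. Bounds: (0, +inf). Value = 1
Step 2: sign = +, move right. Bounds: (1, +inf). Value = 2
The surreal number with sign expansion ++ is 2.

2


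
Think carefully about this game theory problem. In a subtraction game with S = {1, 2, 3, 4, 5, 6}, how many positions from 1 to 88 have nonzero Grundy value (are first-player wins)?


Subtraction set S = {1, 2, 3, 4, 5, 6}, so G(n) = n mod 7.
G(n) = 0 when n is a multiple of 7.
Multiples of 7 in [1, 88]: 12
N-positions (nonzero Grundy) = 88 - 12 = 76

76


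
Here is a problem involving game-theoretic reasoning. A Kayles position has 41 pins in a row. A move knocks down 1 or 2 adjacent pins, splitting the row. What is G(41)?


Kayles: a move removes 1 or 2 adjacent pins from a contiguous row.
Removing pins from a row of k leaves two independent rows (a, b) with a + b = k - 1 (one pin) or a + b = k - 2 (two pins); an end removal gives a = 0.
By Sprague-Grundy, G(k) = mex{ G(a) XOR G(b) } over all these splits. G(0) = 0.
G(1): splits (0,0):0^0=0 -> mex({0}) = 1
G(2): splits (0,1):0^1=1 (0,0):0^0=0 -> mex({0, 1}) = 2
G(3): splits (0,2):0^2=2 (1,1):1^1=0 (0,1):0^1=1 -> mex({0, 1, 2}) = 3
G(4): splits (0,3):0^3=3 (1,2):1^2=3 (0,2):0^2=2 (1,1):1^1=0 -> mex({0, 2, 3}) = 1
G(5): splits (0,4):0^1=1 (1,3):1^3=2 (2,2):2^2=0 (0,3):0^3=3 (1,2):1^2=3 -> mex({0, 1, 2, 3}) = 4
G(6) = mex({0, 1, 2, 4}) = 3
G(7) = mex({0, 1, 3, 4, 5}) = 2
G(8) = mex({0, 2, 3, 5, 6}) = 1
G(9) = mex({0, 1, 2, 3, 6, 7}) = 4
G(10) = mex({0, 1, 3, 4, 5, 7}) = 2
G(11) = mex({0, 1, 2, 3, 4, 5}) = 6
G(12) = mex({0, 1, 2, 3, 5, 6, 7}) = 4
G(13) = mex({0, 2, 3, 4, 6, 7}) = 1
G(14) = mex({0, 1, 4, 5, 6, 7}) = 2
G(15) = mex({0, 1, 2, 3, 4, 5, 6}) = 7
G(16) = mex({0, 2, 3, 5, 6, 7}) = 1
G(17) = mex({0, 1, 2, 3, 5, 6, 7}) = 4
G(18) = mex({0, 1, 2, 4, 5, 6}) = 3
G(19) = mex({0, 1, 3, 4, 5, 7}) = 2
G(20) = mex({0, 2, 3, 4, 5, 6, 7}) = 1
G(21) = mex({0, 1, 2, 3, 5, 6, 7}) = 4
G(22) = mex({0, 1, 2, 3, 4, 5, 7}) = 6
G(23) = mex({0, 1, 2, 3, 4, 5, 6}) = 7
G(24) = mex({0, 1, 2, 3, 5, 6, 7}) = 4
G(25) = mex({0, 2, 3, 4, 6, 7}) = 1
G(26) = mex({0, 1, 3, 4, 5, 6, 7}) = 2
G(27) = mex({0, 1, 2, 3, 4, 5, 6, 7}) = 8
G(28) = mex({0, 1, 2, 3, 4, 6, 7, 8}) = 5
G(29) = mex({0, 1, 2, 3, 5, 6, 7, 8, 9}) = 4
G(30) = mex({0, 1, 2, 3, 4, 5, 6, 9, 10}) = 7
G(31) = mex({0, 1, 3, 4, 5, 7, 10, 11}) = 2
G(32) = mex({0, 2, 3, 4, 5, 6, 7, 9, 11}) = 1
G(33) = mex({0, 1, 2, 3, 4, 5, 6, 7, 9, 12}) = 8
G(34) = mex({0, 1, 2, 3, 4, 5, 7, 8, 11, 12}) = 6
G(35) = mex({0, 1, 2, 3, 4, 5, 6, 8, 9, 10, 11}) = 7
G(36) = mex({0, 1, 2, 3, 5, 6, 7, 9, 10}) = 4
G(37) = mex({0, 2, 3, 4, 6, 7, 9, 10, 11, 12}) = 1
G(38) = mex({0, 1, 3, 4, 5, 6, 7, 9, 10, 11, 12}) = 2
G(39) = mex({0, 1, 2, 4, 5, 6, 7, 9, 10, 12, 14}) = 3
G(40) = mex({0, 2, 3, 4, 6, 7, 11, 12, 14}) = 1
G(41) = mex({0, 1, 2, 3, 5, 6, 7, 9, 10, 11, 12}) = 4
Therefore G(41) = 4.

4


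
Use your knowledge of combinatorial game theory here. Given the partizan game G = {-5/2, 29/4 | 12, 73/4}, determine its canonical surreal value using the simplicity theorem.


Left options: {-5/2, 29/4}, max = 29/4
Right options: {12, 73/4}, min = 12
All options are numbers and max(Left) < min(Right), so by the simplicity theorem the value is the simplest (earliest-born) number strictly between 29/4 and 12.
Integers 8 through 11 all lie strictly between 29/4 and 12.
Among integers, the simplest (lowest birthday = smallest |n|; 0 is born on day 0, +-n on day n) is 8.
No non-integer in the interval can be simpler: if x is a non-integer in the interval, then floor(x) or ceil(x) also lies in the interval (the interval contains an integer), and both are proper prefixes of x's sign expansion, i.e. born earlier. So the game value is 8.
Game value = 8

8


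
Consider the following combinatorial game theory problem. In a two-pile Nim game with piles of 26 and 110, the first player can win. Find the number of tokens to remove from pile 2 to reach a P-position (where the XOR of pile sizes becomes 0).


Piles: 26 and 110
Current XOR: 26 XOR 110 = 116 (non-zero, so this is an N-position).
To make the XOR zero, we need to find a move that balances the piles.
For pile 2 (size 110): target = 110 XOR 116 = 26
We reduce pile 2 from 110 to 26.
Tokens removed: 110 - 26 = 84
Verification: 26 XOR 26 = 0

84


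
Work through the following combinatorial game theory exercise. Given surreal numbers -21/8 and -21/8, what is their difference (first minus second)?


x = -21/8, y = -21/8
Converting to common denominator: 8
x = -21/8, y = -21/8
x - y = -21/8 - -21/8 = 0

0


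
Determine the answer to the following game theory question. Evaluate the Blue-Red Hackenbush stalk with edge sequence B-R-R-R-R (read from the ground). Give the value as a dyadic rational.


Edges (from ground): B-R-R-R-R
By Berlekamp's sign-expansion rule, a Blue-Red Hackenbush stalk has the value of the surreal number whose sign sequence is the edge sequence with B -> + and R -> -.
Sign sequence: +----
Trace the sign expansion in the surreal number tree, starting from 0:
Edge 1: B (sign +) -> bounds (0, +inf), value = 1
Edge 2: R (sign -) -> bounds (0, 1), value = 1/2
Edge 3: R (sign -) -> bounds (0, 1/2), value = 1/4
Edge 4: R (sign -) -> bounds (0, 1/4), value = 1/8
Edge 5: R (sign -) -> bounds (0, 1/8), value = 1/16
Game value = 1/16

1/16


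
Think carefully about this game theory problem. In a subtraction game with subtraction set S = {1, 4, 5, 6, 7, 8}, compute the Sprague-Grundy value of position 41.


The subtraction set is S = {1, 4, 5, 6, 7, 8}.
G(k) = mex{ G(k - s) : s in S, s <= k }. We compute iteratively: G(0) = 0.
G(1) = mex({0}) = 1
G(2) = mex({1}) = 0
G(3) = mex({0}) = 1
G(4) = mex({0, 1}) = 2
G(5) = mex({0, 1, 2}) = 3
G(6) = mex({0, 1, 3}) = 2
G(7) = mex({0, 1, 2}) = 3
G(8) = mex({0, 1, 2, 3}) = 4
G(9) = mex({0, 1, 2, 3, 4}) = 5
G(10) = mex({0, 1, 2, 3, 5}) = 4
G(11) = mex({1, 2, 3, 4}) = 0
G(12) = mex({0, 2, 3, 4}) = 1
G(13) = mex({1, 2, 3, 4, 5}) = 0
G(14) = mex({0, 2, 3, 4, 5}) = 1
G(15) = mex({0, 1, 3, 4, 5}) = 2
G(16) = mex({0, 1, 2, 4, 5}) = 3
G(17) = mex({0, 1, 3, 4, 5}) = 2
G(18) = mex({0, 1, 2, 4}) = 3
Observe that G(11)..G(18) = 0, 1, 0, 1, 2, 3, 2, 3 repeats G(0)..G(7) = 0, 1, 0, 1, 2, 3, 2, 3.
For k >= max(S) = 8, G(k) is determined by the previous 8 values G(k-8)..G(k-1); a window of 8 consecutive values has recurred shifted by 11, so by induction G(k + 11) = G(k) for all k >= 0: the sequence is periodic from the start with period 11.
One period: G(0..10) = 0, 1, 0, 1, 2, 3, 2, 3, 4, 5, 4.
41 mod 11 = 8, so G(41) = G(8) = 4.

4


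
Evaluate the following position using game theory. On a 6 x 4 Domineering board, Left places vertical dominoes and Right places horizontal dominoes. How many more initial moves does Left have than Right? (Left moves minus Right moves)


Board is 6 x 4 (rows x cols).
Left (vertical) placements: (rows-1) * cols = 5 * 4 = 20
Right (horizontal) placements: rows * (cols-1) = 6 * 3 = 18
Advantage = Left - Right = 20 - 18 = 2

2


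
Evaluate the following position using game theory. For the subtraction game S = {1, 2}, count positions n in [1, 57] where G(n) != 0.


Subtraction set S = {1, 2}, so G(n) = n mod 3.
G(n) = 0 when n is a multiple of 3.
Multiples of 3 in [1, 57]: 19
N-positions (nonzero Grundy) = 57 - 19 = 38

38


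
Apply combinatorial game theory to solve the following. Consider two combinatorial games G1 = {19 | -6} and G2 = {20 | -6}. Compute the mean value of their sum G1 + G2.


G1 = {19 | -6}, G2 = {20 | -6}
Each is a switch {a | b} with numbers a > b; its mean value is (a + b)/2, and mean value is additive over game sums: m(G1 + G2) = m(G1) + m(G2).
Mean of G1 = (19 + (-6))/2 = 13/2 = 13/2
Mean of G2 = (20 + (-6))/2 = 14/2 = 7
Mean of G1 + G2 = 13/2 + 7 = 27/2

27/2


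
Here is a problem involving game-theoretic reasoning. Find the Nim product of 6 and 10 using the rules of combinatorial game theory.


Nim multiplication is bilinear over XOR: (u XOR v) * w = (u*w) XOR (v*w).
So we split each operand into its bit components and XOR the pairwise Nim products.
6 = 2 + 4 (as XOR of powers of 2).
10 = 2 + 8 (as XOR of powers of 2).
Using the standard Nim-product table on single bits:
  2*2 = 3,   2*4 = 8,   2*8 = 12,
  4*4 = 6,   4*8 = 11,  8*8 = 13,
and  1*x = x (identity), k*l = l*k (commutative).
Pairwise Nim products:
  2 * 2 = 3
  2 * 8 = 12
  4 * 2 = 8
  4 * 8 = 11
XOR them: 3 XOR 12 XOR 8 XOR 11 = 12.
Result: 6 * 10 = 12 (in Nim).

12


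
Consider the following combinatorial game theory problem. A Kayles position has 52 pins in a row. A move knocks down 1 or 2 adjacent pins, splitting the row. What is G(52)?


Kayles: a move removes 1 or 2 adjacent pins from a contiguous row.
Removing pins from a row of k leaves two independent rows (a, b) with a + b = k - 1 (one pin) or a + b = k - 2 (two pins); an end removal gives a = 0.
By Sprague-Grundy, G(k) = mex{ G(a) XOR G(b) } over all these splits. G(0) = 0.
G(1): splits (0,0):0^0=0 -> mex({0}) = 1
G(2): splits (0,1):0^1=1 (0,0):0^0=0 -> mex({0, 1}) = 2
G(3): splits (0,2):0^2=2 (1,1):1^1=0 (0,1):0^1=1 -> mex({0, 1, 2}) = 3
G(4): splits (0,3):0^3=3 (1,2):1^2=3 (0,2):0^2=2 (1,1):1^1=0 -> mex({0, 2, 3}) = 1
G(5): splits (0,4):0^1=1 (1,3):1^3=2 (2,2):2^2=0 (0,3):0^3=3 (1,2):1^2=3 -> mex({0, 1, 2, 3}) = 4
G(6) = mex({0, 1, 2, 4}) = 3
G(7) = mex({0, 1, 3, 4, 5}) = 2
G(8) = mex({0, 2, 3, 5, 6}) = 1
G(9) = mex({0, 1, 2, 3, 6, 7}) = 4
G(10) = mex({0, 1, 3, 4, 5, 7}) = 2
G(11) = mex({0, 1, 2, 3, 4, 5}) = 6
G(12) = mex({0, 1, 2, 3, 5, 6, 7}) = 4
G(13) = mex({0, 2, 3, 4, 6, 7}) = 1
G(14) = mex({0, 1, 4, 5, 6, 7}) = 2
G(15) = mex({0, 1, 2, 3, 4, 5, 6}) = 7
G(16) = mex({0, 2, 3, 5, 6, 7}) = 1
G(17) = mex({0, 1, 2, 3, 5, 6, 7}) = 4
G(18) = mex({0, 1, 2, 4, 5, 6}) = 3
G(19) = mex({0, 1, 3, 4, 5, 7}) = 2
G(20) = mex({0, 2, 3, 4, 5, 6, 7}) = 1
G(21) = mex({0, 1, 2, 3, 5, 6, 7}) = 4
G(22) = mex({0, 1, 2, 3, 4, 5, 7}) = 6
G(23) = mex({0, 1, 2, 3, 4, 5, 6}) = 7
G(24) = mex({0, 1, 2, 3, 5, 6, 7}) = 4
G(25) = mex({0, 2, 3, 4, 6, 7}) = 1
G(26) = mex({0, 1, 3, 4, 5, 6, 7}) = 2
G(27) = mex({0, 1, 2, 3, 4, 5, 6, 7}) = 8
G(28) = mex({0, 1, 2, 3, 4, 6, 7, 8}) = 5
G(29) = mex({0, 1, 2, 3, 5, 6, 7, 8, 9}) = 4
G(30) = mex({0, 1, 2, 3, 4, 5, 6, 9, 10}) = 7
G(31) = mex({0, 1, 3, 4, 5, 7, 10, 11}) = 2
G(32) = mex({0, 2, 3, 4, 5, 6, 7, 9, 11}) = 1
G(33) = mex({0, 1, 2, 3, 4, 5, 6, 7, 9, 12}) = 8
G(34) = mex({0, 1, 2, 3, 4, 5, 7, 8, 11, 12}) = 6
G(35) = mex({0, 1, 2, 3, 4, 5, 6, 8, 9, 10, 11}) = 7
G(36) = mex({0, 1, 2, 3, 5, 6, 7, 9, 10}) = 4
G(37) = mex({0, 2, 3, 4, 6, 7, 9, 10, 11, 12}) = 1
G(38) = mex({0, 1, 3, 4, 5, 6, 7, 9, 10, 11, 12}) = 2
G(39) = mex({0, 1, 2, 4, 5, 6, 7, 9, 10, 12, 14}) = 3
G(40) = mex({0, 2, 3, 4, 6, 7, 11, 12, 14}) = 1
G(41) = mex({0, 1, 2, 3, 5, 6, 7, 9, 10, 11, 12}) = 4
G(42) = mex({0, 1, 2, 3, 4, 5, 6, 9, 10}) = 7
G(43) = mex({0, 1, 3, 4, 5, 7, 9, 10, 12, 15}) = 2
G(44) = mex({0, 2, 3, 4, 5, 6, 7, 9, 10, 12, 15}) = 1
G(45) = mex({0, 1, 2, 3, 4, 5, 6, 7, 9, 10, 12, 14}) = 8
G(46) = mex({0, 1, 3, 4, 5, 7, 8, 11, 12, 14}) = 2
G(47) = mex({0, 1, 2, 3, 4, 5, 6, 8, 9, 10, 11, 12}) = 7
G(48) = mex({0, 1, 2, 3, 5, 6, 7, 9, 10}) = 4
G(49) = mex({0, 2, 3, 4, 6, 7, 9, 10, 11, 12, 15}) = 1
G(50) = mex({0, 1, 4, 5, 6, 7, 9, 11, 12, 14, 15}) = 2
G(51) = mex({0, 1, 2, 3, 4, 5, 6, 7, 9, 12, 14, 15}) = 8
G(52) = mex({0, 2, 3, 4, 5, 6, 7, 8, 11, 12, 15}) = 1
Therefore G(52) = 1.

1


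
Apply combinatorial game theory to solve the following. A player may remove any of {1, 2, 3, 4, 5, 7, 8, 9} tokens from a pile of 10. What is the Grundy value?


The subtraction set is S = {1, 2, 3, 4, 5, 7, 8, 9}.
G(k) = mex{ G(k - s) : s in S, s <= k }. We compute iteratively: G(0) = 0.
G(1) = mex({0}) = 1
G(2) = mex({0, 1}) = 2
G(3) = mex({0, 1, 2}) = 3
G(4) = mex({0, 1, 2, 3}) = 4
G(5) = mex({0, 1, 2, 3, 4}) = 5
G(6) = mex({1, 2, 3, 4, 5}) = 0
G(7) = mex({0, 2, 3, 4, 5}) = 1
G(8) = mex({0, 1, 3, 4, 5}) = 2
G(9) = mex({0, 1, 2, 4, 5}) = 3
G(10) = mex({0, 1, 2, 3, 5}) = 4
Therefore G(10) = 4.

4


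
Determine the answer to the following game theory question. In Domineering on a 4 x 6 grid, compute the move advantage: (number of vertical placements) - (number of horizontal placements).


Board is 4 x 6 (rows x cols).
Left (vertical) placements: (rows-1) * cols = 3 * 6 = 18
Right (horizontal) placements: rows * (cols-1) = 4 * 5 = 20
Advantage = Left - Right = 18 - 20 = -2

-2


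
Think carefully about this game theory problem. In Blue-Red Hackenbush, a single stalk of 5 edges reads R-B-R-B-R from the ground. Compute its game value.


Edges (from ground): R-B-R-B-R
By Berlekamp's sign-expansion rule, a Blue-Red Hackenbush stalk has the value of the surreal number whose sign sequence is the edge sequence with B -> + and R -> -.
Sign sequence: -+-+-
Trace the sign expansion in the surreal number tree, starting from 0:
Edge 1: R (sign -) -> bounds (-inf, 0), value = -1
Edge 2: B (sign +) -> bounds (-1, 0), value = -1/2
Edge 3: R (sign -) -> bounds (-1, -1/2), value = -3/4
Edge 4: B (sign +) -> bounds (-3/4, -1/2), value = -5/8
Edge 5: R (sign -) -> bounds (-3/4, -5/8), value = -11/16
Game value = -11/16

-11/16


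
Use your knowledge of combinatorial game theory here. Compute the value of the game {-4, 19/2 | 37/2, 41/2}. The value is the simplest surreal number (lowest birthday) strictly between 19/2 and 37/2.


Left options: {-4, 19/2}, max = 19/2
Right options: {37/2, 41/2}, min = 37/2
All options are numbers and max(Left) < min(Right), so by the simplicity theorem the value is the simplest (earliest-born) number strictly between 19/2 and 37/2.
Integers 10 through 18 all lie strictly between 19/2 and 37/2.
Among integers, the simplest (lowest birthday = smallest |n|; 0 is born on day 0, +-n on day n) is 10.
No non-integer in the interval can be simpler: if x is a non-integer in the interval, then floor(x) or ceil(x) also lies in the interval (the interval contains an integer), and both are proper prefixes of x's sign expansion, i.e. born earlier. So the game value is 10.
Game value = 10

10


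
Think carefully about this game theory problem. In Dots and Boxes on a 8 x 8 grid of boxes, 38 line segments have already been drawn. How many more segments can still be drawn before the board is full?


Grid: 8 x 8 boxes, i.e. 9 rows and 9 columns of dots.
Horizontal edges: (rows + 1) * cols = 9 * 8 = 72
Vertical edges: rows * (cols + 1) = 8 * 9 = 72
Total edges: 72 + 72 = 144
Edges drawn: 38
Remaining: 144 - 38 = 106

106


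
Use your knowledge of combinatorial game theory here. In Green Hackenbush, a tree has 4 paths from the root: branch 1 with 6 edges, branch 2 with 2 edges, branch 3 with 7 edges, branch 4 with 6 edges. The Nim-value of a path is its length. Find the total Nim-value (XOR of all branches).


The tree has 4 branches from the ground vertex.
In Green Hackenbush, the Nim-value of a simple path of length k is k.
Branch 1: length 6, Nim-value = 6
Branch 2: length 2, Nim-value = 2
Branch 3: length 7, Nim-value = 7
Branch 4: length 6, Nim-value = 6
Total Nim-value = XOR of all branch values:
0 XOR 6 = 6
6 XOR 2 = 4
4 XOR 7 = 3
3 XOR 6 = 5
Nim-value of the tree = 5

5


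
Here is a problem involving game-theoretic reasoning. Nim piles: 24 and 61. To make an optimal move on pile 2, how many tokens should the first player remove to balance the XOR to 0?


Piles: 24 and 61
Current XOR: 24 XOR 61 = 37 (non-zero, so this is an N-position).
To make the XOR zero, we need to find a move that balances the piles.
For pile 2 (size 61): target = 61 XOR 37 = 24
We reduce pile 2 from 61 to 24.
Tokens removed: 61 - 24 = 37
Verification: 24 XOR 24 = 0

37


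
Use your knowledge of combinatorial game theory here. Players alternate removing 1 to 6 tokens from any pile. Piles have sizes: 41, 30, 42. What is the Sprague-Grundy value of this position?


Subtraction set: {1, 2, 3, 4, 5, 6}
For this subtraction set, G(n) = n mod 7 (period = max + 1 = 7).
Pile 1 (size 41): G(41) = 41 mod 7 = 6
Pile 2 (size 30): G(30) = 30 mod 7 = 2
Pile 3 (size 42): G(42) = 42 mod 7 = 0
Total Grundy value = XOR of all: 6 XOR 2 XOR 0 = 4

4


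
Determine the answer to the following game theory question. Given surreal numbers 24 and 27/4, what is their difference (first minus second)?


x = 24, y = 27/4
Converting to common denominator: 4
x = 96/4, y = 27/4
x - y = 24 - 27/4 = 69/4

69/4


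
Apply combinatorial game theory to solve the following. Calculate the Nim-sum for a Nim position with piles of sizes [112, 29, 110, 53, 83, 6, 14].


We need the XOR (exclusive or) of all pile sizes.
After XOR-ing pile 1 (size 112): 0 XOR 112 = 112
After XOR-ing pile 2 (size 29): 112 XOR 29 = 109
After XOR-ing pile 3 (size 110): 109 XOR 110 = 3
After XOR-ing pile 4 (size 53): 3 XOR 53 = 54
After XOR-ing pile 5 (size 83): 54 XOR 83 = 101
After XOR-ing pile 6 (size 6): 101 XOR 6 = 99
After XOR-ing pile 7 (size 14): 99 XOR 14 = 109
The Nim-value of this position is 109.

109


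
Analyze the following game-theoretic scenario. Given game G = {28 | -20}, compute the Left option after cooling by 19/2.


Original game: {28 | -20} (a switch {a | b} with a > b).
Cooling by t (for t below the temperature (a - b)/2 = 24) taxes each move by t: {a | b} cooled by t is {a - t | b + t}.
Cooling amount: t = 19/2
Cooled Left option: 28 - 19/2 = 37/2
Cooled Right option: -20 + 19/2 = -21/2
Cooled game: {37/2 | -21/2}
Left option = 37/2

37/2


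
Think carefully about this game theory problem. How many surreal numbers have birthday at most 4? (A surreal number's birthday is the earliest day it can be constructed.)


Day 0: {|} = 0 is born. Count = 1.
Day n: the number of surreal numbers born by day n is 2^(n+1) - 1.
By day 0: 2^1 - 1 = 1
By day 1: 2^2 - 1 = 3
By day 2: 2^3 - 1 = 7
By day 3: 2^4 - 1 = 15
By day 4: 2^5 - 1 = 31
By day 4: 31 surreal numbers.

31


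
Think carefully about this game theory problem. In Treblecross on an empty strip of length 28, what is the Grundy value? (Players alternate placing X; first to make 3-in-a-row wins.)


Treblecross: place X on empty cells; 3-in-a-row wins.
Playing within two cells of an existing X lets the opponent win at once, so sensible play treats the cells i-2..i+2 around each X as dead. The player left with no safe cell loses, so this is a normal-play take-away game on strips of safe cells.
Placing X at cell i (0-indexed) of a strip of k safe cells leaves independent strips of sizes max(0, i-2) and max(0, k-i-3). Hence G(k) = mex{ G(max(0,i-2)) XOR G(max(0,k-i-3)) : 0 <= i < k }, with G(0) = 0.
G(1): splits (0,0):0^0=0 -> mex({0}) = 1
G(2): splits (0,0):0^0=0 -> mex({0}) = 1
G(3): splits (0,0):0^0=0 -> mex({0}) = 1
G(4): splits (0,1):0^1=1 (0,0):0^0=0 -> mex({0, 1}) = 2
G(5): splits (0,2):0^1=1 (0,1):0^1=1 (0,0):0^0=0 -> mex({0, 1}) = 2
G(6) = mex({1}) = 0
G(7) = mex({0, 1, 2}) = 3
G(8) = mex({0, 1, 2}) = 3
G(9) = mex({0, 2}) = 1
G(10) = mex({0, 2, 3}) = 1
G(11) = mex({0, 3}) = 1
G(12) = mex({1, 3}) = 0
G(13) = mex({0, 1, 2, 3}) = 4
G(14) = mex({0, 1, 2}) = 3
G(15) = mex({0, 1, 2}) = 3
G(16) = mex({0, 1, 2, 4}) = 3
G(17) = mex({0, 1, 3, 4}) = 2
G(18) = mex({0, 1, 3, 4}) = 2
G(19) = mex({0, 1, 3, 5}) = 2
G(20) = mex({0, 1, 2, 3, 5}) = 4
G(21) = mex({0, 1, 2, 3, 5}) = 4
G(22) = mex({1, 2, 6}) = 0
G(23) = mex({0, 1, 2, 3, 4, 6}) = 5
G(24) = mex({0, 1, 2, 3, 4}) = 5
G(25) = mex({0, 1, 3, 4, 7}) = 2
G(26) = mex({0, 1, 3, 4, 5, 7}) = 2
G(27) = mex({0, 1, 3, 5}) = 2
G(28) = mex({0, 1, 2, 5}) = 3
Therefore G(28) = 3.

3


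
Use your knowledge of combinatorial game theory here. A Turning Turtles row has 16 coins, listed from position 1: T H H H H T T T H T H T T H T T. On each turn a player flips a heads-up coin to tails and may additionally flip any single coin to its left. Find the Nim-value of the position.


Coins: T H H H H T T T H T H T T H T T
Key fact: a single head at position k behaves exactly like a Nim heap of size k (turning it to T and optionally flipping a coin at j < k corresponds to moving the heap from k to j, or to 0), and heads combine as a disjunctive sum (two heads at the same place would cancel, matching j XOR j = 0). So the Nim-value is the XOR of the 1-indexed positions of the heads.
Face-up positions (1-indexed): [2, 3, 4, 5, 9, 11, 14]
XOR 0 with 2: 0 XOR 2 = 2
XOR 2 with 3: 2 XOR 3 = 1
XOR 1 with 4: 1 XOR 4 = 5
XOR 5 with 5: 5 XOR 5 = 0
XOR 0 with 9: 0 XOR 9 = 9
XOR 9 with 11: 9 XOR 11 = 2
XOR 2 with 14: 2 XOR 14 = 12
Nim-value = 12

12


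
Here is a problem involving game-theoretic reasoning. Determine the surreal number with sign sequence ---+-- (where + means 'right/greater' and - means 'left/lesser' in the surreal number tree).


Sign expansion: ---+--
Rule: track bounds (lo, hi), initially (-inf, +inf). On '+', the current value becomes lo and we move to the simplest number in (value, hi): value + 1 if hi = +inf, otherwise the midpoint (value + hi)/2. On '-', the current value becomes hi and we move to value - 1 if lo = -inf, otherwise the midpoint (lo + value)/2.
Start at 0.
Step 1: sign = -, move left. Bounds: (-inf, 0). Value = -1
Step 2: sign = -, move left. Bounds: (-inf, -1). Value = -2
Step 3: sign = -, move left. Bounds: (-inf, -2). Value = -3
Step 4: sign = +, move right. Bounds: (-3, -2). Value = -5/2
Step 5: sign = -, move left. Bounds: (-3, -5/2). Value = -11/4
Step 6: sign = -, move left. Bounds: (-3, -11/4). Value = -23/8
The surreal number with sign expansion ---+-- is -23/8.

-23/8


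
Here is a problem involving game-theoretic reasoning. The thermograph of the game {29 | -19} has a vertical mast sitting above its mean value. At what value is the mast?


Game = {29 | -19}, a switch {a | b} with numbers a > b.
Its thermograph has left wall a - t and right wall b + t, which meet at t = (a - b)/2, where both equal (a + b)/2. So the mast (mean value) is at (a + b)/2.
Mean = (29 + (-19))/2 = 10/2 = 5

5


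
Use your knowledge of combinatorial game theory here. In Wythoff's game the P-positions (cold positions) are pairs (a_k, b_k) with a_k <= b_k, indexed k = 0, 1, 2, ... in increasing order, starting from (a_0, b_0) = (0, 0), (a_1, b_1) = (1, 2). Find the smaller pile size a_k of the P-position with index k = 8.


By Wythoff's theorem, a_k = floor(k * phi) and b_k = floor(k * phi^2) = a_k + k, where phi = (1 + sqrt(5))/2 is the golden ratio.
phi = (1 + sqrt(5))/2 = 1.618034
k = 8
k * phi = 8 * 1.618034 = 12.944272
a_8 = floor(k * phi) = 12

12


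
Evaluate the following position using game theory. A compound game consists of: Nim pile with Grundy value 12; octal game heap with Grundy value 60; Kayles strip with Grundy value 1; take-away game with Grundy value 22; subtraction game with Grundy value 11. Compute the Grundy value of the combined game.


By the Sprague-Grundy theorem, the Grundy value of a sum of games is the XOR of individual Grundy values.
Nim pile: Grundy value = 12. Running XOR: 0 XOR 12 = 12
octal game heap: Grundy value = 60. Running XOR: 12 XOR 60 = 48
Kayles strip: Grundy value = 1. Running XOR: 48 XOR 1 = 49
take-away game: Grundy value = 22. Running XOR: 49 XOR 22 = 39
subtraction game: Grundy value = 11. Running XOR: 39 XOR 11 = 44
The combined Grundy value is 44.

44


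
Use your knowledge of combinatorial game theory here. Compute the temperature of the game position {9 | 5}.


The game is {9 | 5}, a switch {a | b} with numbers a > b.
Cooling {a | b} by t gives {a - t | b + t}, which stops being hot when a - t = b + t, i.e. at t = (a - b)/2. So the temperature of a switch is (a - b)/2.
Temperature = (Left option - Right option) / 2
= (9 - (5)) / 2
= 4 / 2
= 2

2


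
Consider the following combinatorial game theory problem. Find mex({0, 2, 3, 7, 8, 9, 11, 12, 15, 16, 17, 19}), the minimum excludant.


Set = {0, 2, 3, 7, 8, 9, 11, 12, 15, 16, 17, 19}
0 is in the set.
1 is NOT in the set. This is the mex.
mex = 1

1


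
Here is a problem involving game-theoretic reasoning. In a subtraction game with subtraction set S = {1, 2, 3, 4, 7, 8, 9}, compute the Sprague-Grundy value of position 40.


The subtraction set is S = {1, 2, 3, 4, 7, 8, 9}.
G(k) = mex{ G(k - s) : s in S, s <= k }. We compute iteratively: G(0) = 0.
G(1) = mex({0}) = 1
G(2) = mex({0, 1}) = 2
G(3) = mex({0, 1, 2}) = 3
G(4) = mex({0, 1, 2, 3}) = 4
G(5) = mex({1, 2, 3, 4}) = 0
G(6) = mex({0, 2, 3, 4}) = 1
G(7) = mex({0, 1, 3, 4}) = 2
G(8) = mex({0, 1, 2, 4}) = 3
G(9) = mex({0, 1, 2, 3}) = 4
G(10) = mex({1, 2, 3, 4}) = 0
G(11) = mex({0, 2, 3, 4}) = 1
G(12) = mex({0, 1, 3, 4}) = 2
G(13) = mex({0, 1, 2, 4}) = 3
Observe that G(5)..G(13) = 0, 1, 2, 3, 4, 0, 1, 2, 3 repeats G(0)..G(8) = 0, 1, 2, 3, 4, 0, 1, 2, 3.
For k >= max(S) = 9, G(k) is determined by the previous 9 values G(k-9)..G(k-1); a window of 9 consecutive values has recurred shifted by 5, so by induction G(k + 5) = G(k) for all k >= 0: the sequence is periodic from the start with period 5.
One period: G(0..4) = 0, 1, 2, 3, 4.
40 mod 5 = 0, so G(40) = G(0) = 0.

0


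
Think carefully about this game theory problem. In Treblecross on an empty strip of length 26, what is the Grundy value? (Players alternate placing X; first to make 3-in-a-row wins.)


Treblecross: place X on empty cells; 3-in-a-row wins.
Playing within two cells of an existing X lets the opponent win at once, so sensible play treats the cells i-2..i+2 around each X as dead. The player left with no safe cell loses, so this is a normal-play take-away game on strips of safe cells.
Placing X at cell i (0-indexed) of a strip of k safe cells leaves independent strips of sizes max(0, i-2) and max(0, k-i-3). Hence G(k) = mex{ G(max(0,i-2)) XOR G(max(0,k-i-3)) : 0 <= i < k }, with G(0) = 0.
G(1): splits (0,0):0^0=0 -> mex({0}) = 1
G(2): splits (0,0):0^0=0 -> mex({0}) = 1
G(3): splits (0,0):0^0=0 -> mex({0}) = 1
G(4): splits (0,1):0^1=1 (0,0):0^0=0 -> mex({0, 1}) = 2
G(5): splits (0,2):0^1=1 (0,1):0^1=1 (0,0):0^0=0 -> mex({0, 1}) = 2
G(6) = mex({1}) = 0
G(7) = mex({0, 1, 2}) = 3
G(8) = mex({0, 1, 2}) = 3
G(9) = mex({0, 2}) = 1
G(10) = mex({0, 2, 3}) = 1
G(11) = mex({0, 3}) = 1
G(12) = mex({1, 3}) = 0
G(13) = mex({0, 1, 2, 3}) = 4
G(14) = mex({0, 1, 2}) = 3
G(15) = mex({0, 1, 2}) = 3
G(16) = mex({0, 1, 2, 4}) = 3
G(17) = mex({0, 1, 3, 4}) = 2
G(18) = mex({0, 1, 3, 4}) = 2
G(19) = mex({0, 1, 3, 5}) = 2
G(20) = mex({0, 1, 2, 3, 5}) = 4
G(21) = mex({0, 1, 2, 3, 5}) = 4
G(22) = mex({1, 2, 6}) = 0
G(23) = mex({0, 1, 2, 3, 4, 6}) = 5
G(24) = mex({0, 1, 2, 3, 4}) = 5
G(25) = mex({0, 1, 3, 4, 7}) = 2
G(26) = mex({0, 1, 3, 4, 5, 7}) = 2
Therefore G(26) = 2.

2


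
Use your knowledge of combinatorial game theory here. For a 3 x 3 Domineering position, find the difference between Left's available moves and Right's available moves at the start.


Board is 3 x 3 (rows x cols).
Left (vertical) placements: (rows-1) * cols = 2 * 3 = 6
Right (horizontal) placements: rows * (cols-1) = 3 * 2 = 6
Advantage = Left - Right = 6 - 6 = 0

0


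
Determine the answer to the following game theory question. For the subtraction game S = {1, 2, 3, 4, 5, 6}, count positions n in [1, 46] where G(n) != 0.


Subtraction set S = {1, 2, 3, 4, 5, 6}, so G(n) = n mod 7.
G(n) = 0 when n is a multiple of 7.
Multiples of 7 in [1, 46]: 6
N-positions (nonzero Grundy) = 46 - 6 = 40

40


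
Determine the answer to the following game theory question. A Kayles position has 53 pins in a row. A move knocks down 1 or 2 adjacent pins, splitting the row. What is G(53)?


Kayles: a move removes 1 or 2 adjacent pins from a contiguous row.
Removing pins from a row of k leaves two independent rows (a, b) with a + b = k - 1 (one pin) or a + b = k - 2 (two pins); an end removal gives a = 0.
By Sprague-Grundy, G(k) = mex{ G(a) XOR G(b) } over all these splits. G(0) = 0.
G(1): splits (0,0):0^0=0 -> mex({0}) = 1
G(2): splits (0,1):0^1=1 (0,0):0^0=0 -> mex({0, 1}) = 2
G(3): splits (0,2):0^2=2 (1,1):1^1=0 (0,1):0^1=1 -> mex({0, 1, 2}) = 3
G(4): splits (0,3):0^3=3 (1,2):1^2=3 (0,2):0^2=2 (1,1):1^1=0 -> mex({0, 2, 3}) = 1
G(5): splits (0,4):0^1=1 (1,3):1^3=2 (2,2):2^2=0 (0,3):0^3=3 (1,2):1^2=3 -> mex({0, 1, 2, 3}) = 4
G(6) = mex({0, 1, 2, 4}) = 3
G(7) = mex({0, 1, 3, 4, 5}) = 2
G(8) = mex({0, 2, 3, 5, 6}) = 1
G(9) = mex({0, 1, 2, 3, 6, 7}) = 4
G(10) = mex({0, 1, 3, 4, 5, 7}) = 2
G(11) = mex({0, 1, 2, 3, 4, 5}) = 6
G(12) = mex({0, 1, 2, 3, 5, 6, 7}) = 4
G(13) = mex({0, 2, 3, 4, 6, 7}) = 1
G(14) = mex({0, 1, 4, 5, 6, 7}) = 2
G(15) = mex({0, 1, 2, 3, 4, 5, 6}) = 7
G(16) = mex({0, 2, 3, 5, 6, 7}) = 1
G(17) = mex({0, 1, 2, 3, 5, 6, 7}) = 4
G(18) = mex({0, 1, 2, 4, 5, 6}) = 3
G(19) = mex({0, 1, 3, 4, 5, 7}) = 2
G(20) = mex({0, 2, 3, 4, 5, 6, 7}) = 1
G(21) = mex({0, 1, 2, 3, 5, 6, 7}) = 4
G(22) = mex({0, 1, 2, 3, 4, 5, 7}) = 6
G(23) = mex({0, 1, 2, 3, 4, 5, 6}) = 7
G(24) = mex({0, 1, 2, 3, 5, 6, 7}) = 4
G(25) = mex({0, 2, 3, 4, 6, 7}) = 1
G(26) = mex({0, 1, 3, 4, 5, 6, 7}) = 2
G(27) = mex({0, 1, 2, 3, 4, 5, 6, 7}) = 8
G(28) = mex({0, 1, 2, 3, 4, 6, 7, 8}) = 5
G(29) = mex({0, 1, 2, 3, 5, 6, 7, 8, 9}) = 4
G(30) = mex({0, 1, 2, 3, 4, 5, 6, 9, 10}) = 7
G(31) = mex({0, 1, 3, 4, 5, 7, 10, 11}) = 2
G(32) = mex({0, 2, 3, 4, 5, 6, 7, 9, 11}) = 1
G(33) = mex({0, 1, 2, 3, 4, 5, 6, 7, 9, 12}) = 8
G(34) = mex({0, 1, 2, 3, 4, 5, 7, 8, 11, 12}) = 6
G(35) = mex({0, 1, 2, 3, 4, 5, 6, 8, 9, 10, 11}) = 7
G(36) = mex({0, 1, 2, 3, 5, 6, 7, 9, 10}) = 4
G(37) = mex({0, 2, 3, 4, 6, 7, 9, 10, 11, 12}) = 1
G(38) = mex({0, 1, 3, 4, 5, 6, 7, 9, 10, 11, 12}) = 2
G(39) = mex({0, 1, 2, 4, 5, 6, 7, 9, 10, 12, 14}) = 3
G(40) = mex({0, 2, 3, 4, 6, 7, 11, 12, 14}) = 1
G(41) = mex({0, 1, 2, 3, 5, 6, 7, 9, 10, 11, 12}) = 4
G(42) = mex({0, 1, 2, 3, 4, 5, 6, 9, 10}) = 7
G(43) = mex({0, 1, 3, 4, 5, 7, 9, 10, 12, 15}) = 2
G(44) = mex({0, 2, 3, 4, 5, 6, 7, 9, 10, 12, 15}) = 1
G(45) = mex({0, 1, 2, 3, 4, 5, 6, 7, 9, 10, 12, 14}) = 8
G(46) = mex({0, 1, 3, 4, 5, 7, 8, 11, 12, 14}) = 2
G(47) = mex({0, 1, 2, 3, 4, 5, 6, 8, 9, 10, 11, 12}) = 7
G(48) = mex({0, 1, 2, 3, 5, 6, 7, 9, 10}) = 4
G(49) = mex({0, 2, 3, 4, 6, 7, 9, 10, 11, 12, 15}) = 1
G(50) = mex({0, 1, 4, 5, 6, 7, 9, 11, 12, 14, 15}) = 2
G(51) = mex({0, 1, 2, 3, 4, 5, 6, 7, 9, 12, 14, 15}) = 8
G(52) = mex({0, 2, 3, 4, 5, 6, 7, 8, 11, 12, 15}) = 1
G(53) = mex({0, 1, 2, 3, 5, 6, 7, 8, 9, 10, 11, 12}) = 4
Therefore G(53) = 4.

4


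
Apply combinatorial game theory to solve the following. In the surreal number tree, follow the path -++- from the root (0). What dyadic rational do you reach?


Sign expansion: -++-
Rule: track bounds (lo, hi), initially (-inf, +inf). On '+', the current value becomes lo and we move to the simplest number in (value, hi): value + 1 if hi = +inf, otherwise the midpoint (value + hi)/2. On '-', the current value becomes hi and we move to value - 1 if lo = -inf, otherwise the midpoint (lo + value)/2.
Start at 0.
Step 1: sign = -, move left. Bounds: (-inf, 0). Value = -1
Step 2: sign = +, move right. Bounds: (-1, 0). Value = -1/2
Step 3: sign = +, move right. Bounds: (-1/2, 0). Value = -1/4
Step 4: sign = -, move left. Bounds: (-1/2, -1/4). Value = -3/8
The surreal number with sign expansion -++- is -3/8.

-3/8


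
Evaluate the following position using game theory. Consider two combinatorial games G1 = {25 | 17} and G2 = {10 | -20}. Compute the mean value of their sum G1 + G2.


G1 = {25 | 17}, G2 = {10 | -20}
Each is a switch {a | b} with numbers a > b; its mean value is (a + b)/2, and mean value is additive over game sums: m(G1 + G2) = m(G1) + m(G2).
Mean of G1 = (25 + (17))/2 = 42/2 = 21
Mean of G2 = (10 + (-20))/2 = -10/2 = -5
Mean of G1 + G2 = 21 + -5 = 16

16


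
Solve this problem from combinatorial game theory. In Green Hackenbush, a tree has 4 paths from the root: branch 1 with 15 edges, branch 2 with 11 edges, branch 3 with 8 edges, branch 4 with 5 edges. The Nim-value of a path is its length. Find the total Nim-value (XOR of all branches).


The tree has 4 branches from the ground vertex.
In Green Hackenbush, the Nim-value of a simple path of length k is k.
Branch 1: length 15, Nim-value = 15
Branch 2: length 11, Nim-value = 11
Branch 3: length 8, Nim-value = 8
Branch 4: length 5, Nim-value = 5
Total Nim-value = XOR of all branch values:
0 XOR 15 = 15
15 XOR 11 = 4
4 XOR 8 = 12
12 XOR 5 = 9
Nim-value of the tree = 9

9


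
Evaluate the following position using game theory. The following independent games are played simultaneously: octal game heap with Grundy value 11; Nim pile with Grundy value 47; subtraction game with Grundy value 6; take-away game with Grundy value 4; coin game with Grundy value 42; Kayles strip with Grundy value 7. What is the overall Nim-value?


By the Sprague-Grundy theorem, the Grundy value of a sum of games is the XOR of individual Grundy values.
octal game heap: Grundy value = 11. Running XOR: 0 XOR 11 = 11
Nim pile: Grundy value = 47. Running XOR: 11 XOR 47 = 36
subtraction game: Grundy value = 6. Running XOR: 36 XOR 6 = 34
take-away game: Grundy value = 4. Running XOR: 34 XOR 4 = 38
coin game: Grundy value = 42. Running XOR: 38 XOR 42 = 12
Kayles strip: Grundy value = 7. Running XOR: 12 XOR 7 = 11
The combined Grundy value is 11.

11


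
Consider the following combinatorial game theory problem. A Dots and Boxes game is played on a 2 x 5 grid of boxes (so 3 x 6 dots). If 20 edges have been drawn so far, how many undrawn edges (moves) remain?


Grid: 2 x 5 boxes, i.e. 3 rows and 6 columns of dots.
Horizontal edges: (rows + 1) * cols = 3 * 5 = 15
Vertical edges: rows * (cols + 1) = 2 * 6 = 12
Total edges: 15 + 12 = 27
Edges drawn: 20
Remaining: 27 - 20 = 7

7


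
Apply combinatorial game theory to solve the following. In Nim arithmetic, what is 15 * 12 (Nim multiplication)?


Nim multiplication is bilinear over XOR: (u XOR v) * w = (u*w) XOR (v*w).
So we split each operand into its bit components and XOR the pairwise Nim products.
15 = 1 + 2 + 4 + 8 (as XOR of powers of 2).
12 = 4 + 8 (as XOR of powers of 2).
Using the standard Nim-product table on single bits:
  2*2 = 3,   2*4 = 8,   2*8 = 12,
  4*4 = 6,   4*8 = 11,  8*8 = 13,
and  1*x = x (identity), k*l = l*k (commutative).
Pairwise Nim products:
  1 * 4 = 4
  1 * 8 = 8
  2 * 4 = 8
  2 * 8 = 12
  4 * 4 = 6
  4 * 8 = 11
  8 * 4 = 11
  8 * 8 = 13
XOR them: 4 XOR 8 XOR 8 XOR 12 XOR 6 XOR 11 XOR 11 XOR 13 = 3.
Result: 15 * 12 = 3 (in Nim).

3


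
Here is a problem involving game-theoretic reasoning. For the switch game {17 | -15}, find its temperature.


The game is {17 | -15}, a switch {a | b} with numbers a > b.
Cooling {a | b} by t gives {a - t | b + t}, which stops being hot when a - t = b + t, i.e. at t = (a - b)/2. So the temperature of a switch is (a - b)/2.
Temperature = (Left option - Right option) / 2
= (17 - (-15)) / 2
= 32 / 2
= 16

16


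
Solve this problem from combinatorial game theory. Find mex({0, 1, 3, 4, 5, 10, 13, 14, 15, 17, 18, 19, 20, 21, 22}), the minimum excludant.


Set = {0, 1, 3, 4, 5, 10, 13, 14, 15, 17, 18, 19, 20, 21, 22}
0 is in the set.
1 is in the set.
2 is NOT in the set. This is the mex.
mex = 2

2


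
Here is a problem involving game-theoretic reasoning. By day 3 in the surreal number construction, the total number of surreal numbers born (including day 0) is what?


Day 0: {|} = 0 is born. Count = 1.
Day n: the number of surreal numbers born by day n is 2^(n+1) - 1.
By day 0: 2^1 - 1 = 1
By day 1: 2^2 - 1 = 3
By day 2: 2^3 - 1 = 7
By day 3: 2^4 - 1 = 15
By day 3: 15 surreal numbers.

15


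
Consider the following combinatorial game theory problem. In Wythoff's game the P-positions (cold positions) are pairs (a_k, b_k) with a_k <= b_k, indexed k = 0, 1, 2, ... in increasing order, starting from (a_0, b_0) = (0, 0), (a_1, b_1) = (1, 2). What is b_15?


By Wythoff's theorem, a_k = floor(k * phi) and b_k = floor(k * phi^2) = a_k + k, where phi = (1 + sqrt(5))/2 is the golden ratio.
phi = (1 + sqrt(5))/2 = 1.618034
phi^2 = phi + 1 = 2.618034
k = 15
k * phi^2 = 15 * 2.618034 = 39.270510
b_15 = floor(k * phi^2) = 39 (check: a_15 + k = 24 + 15 = 39)

39


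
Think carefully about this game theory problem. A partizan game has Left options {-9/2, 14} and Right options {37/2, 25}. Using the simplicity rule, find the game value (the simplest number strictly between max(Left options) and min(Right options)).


Left options: {-9/2, 14}, max = 14
Right options: {37/2, 25}, min = 37/2
All options are numbers and max(Left) < min(Right), so by the simplicity theorem the value is the simplest (earliest-born) number strictly between 14 and 37/2.
Integers 15 through 18 all lie strictly between 14 and 37/2.
Among integers, the simplest (lowest birthday = smallest |n|; 0 is born on day 0, +-n on day n) is 15.
No non-integer in the interval can be simpler: if x is a non-integer in the interval, then floor(x) or ceil(x) also lies in the interval (the interval contains an integer), and both are proper prefixes of x's sign expansion, i.e. born earlier. So the game value is 15.
Game value = 15

15


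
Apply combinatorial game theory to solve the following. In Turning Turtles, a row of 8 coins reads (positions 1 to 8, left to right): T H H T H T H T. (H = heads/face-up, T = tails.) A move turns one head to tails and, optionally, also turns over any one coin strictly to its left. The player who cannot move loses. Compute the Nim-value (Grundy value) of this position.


Coins: T H H T H T H T
Key fact: a single head at position k behaves exactly like a Nim heap of size k (turning it to T and optionally flipping a coin at j < k corresponds to moving the heap from k to j, or to 0), and heads combine as a disjunctive sum (two heads at the same place would cancel, matching j XOR j = 0). So the Nim-value is the XOR of the 1-indexed positions of the heads.
Face-up positions (1-indexed): [2, 3, 5, 7]
XOR 0 with 2: 0 XOR 2 = 2
XOR 2 with 3: 2 XOR 3 = 1
XOR 1 with 5: 1 XOR 5 = 4
XOR 4 with 7: 4 XOR 7 = 3
Nim-value = 3

3
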